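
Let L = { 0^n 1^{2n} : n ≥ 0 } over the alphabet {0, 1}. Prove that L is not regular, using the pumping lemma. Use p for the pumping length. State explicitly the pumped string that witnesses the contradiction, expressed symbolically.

0^{p+k} 1^{2p}

Toward a contradiction, assume L is regular with pumping length p.
Let w = 0^p 1^{2p} ∈ L; note |w| = 3p ≥ p.
The pumping lemma gives a decomposition w = xyz where |xy| ≤ p and |y| ≥ 1.
The first p characters of w are 0's, so xy (and hence y) consists only of 0's. Write y = 0^k, 1 ≤ k ≤ p.
Pump with i = 2: xy^2z = 0^{p+k} 1^{2p}. For this to lie in L we would need 2p = 2(p+k), which forces k = 0. But k ≥ 1, so xy^2z ∉ L.
Contradiction. Therefore L is not regular.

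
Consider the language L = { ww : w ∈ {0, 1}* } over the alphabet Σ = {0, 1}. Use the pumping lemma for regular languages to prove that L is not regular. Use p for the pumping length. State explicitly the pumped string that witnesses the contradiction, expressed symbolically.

Toward a contradiction, assume L is regular with pumping length p.
Take w = 0^p 1^p 0^p 1^p = uu where u = 0^p1^p; then w ∈ L and |w| = 4p ≥ p.
The pumping lemma gives a decomposition w = xyz where |xy| ≤ p and y is nonempty.
The first p characters of w are 0's, so xy (and hence y) consists only of 0's. Write y = 0^k, 1 ≤ k ≤ p.
Pump with i = 2: xy^2z = 0^{p+k} 1^p 0^p 1^p, of length 4p+k. Suppose this equals vv. The string starts with 0 and ends with 1, so v does too; thus the boundary between the two copies of v is a 1→0 transition. There is exactly one such transition, at position 2p+k, so |v| = 2p+k and |vv| = 4p+2k ≠ 4p+k since k ≥ 1. So xy^2z ∉ L.
This contradicts the pumping lemma, so L is not regular.

0^{p+k} 1^p 0^p 1^p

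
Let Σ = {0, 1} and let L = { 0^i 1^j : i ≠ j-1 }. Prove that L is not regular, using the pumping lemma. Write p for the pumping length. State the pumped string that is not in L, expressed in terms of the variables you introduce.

0^{p+p!} 1^{p+p!+1}

Suppose for contradiction that L is regular, and let p be the pumping length.
Choose w = 0^p 1^{p+p!+1}. Since p ≠ (p+p!+1)-1 = p+p!, w ∈ L; and |w| ≥ p.
Write w = xyz as guaranteed by the lemma, with |xy| ≤ p and |y| > 0.
The first p characters of w are 0's, so xy (and hence y) consists only of 0's. Write y = 0^k, 1 ≤ k ≤ p.
Since 1 ≤ k ≤ p, k divides p!; set t = 1 + p!/k. Then xy^t z has p + (p!/k)·k = p + p! copies of 0. Now the 0-count is p+p! and (1-count)-1 = (p+p!+1)-1 = p+p!, so i ≠ j-1 fails. So xy^t z = 0^{p+p!} 1^{p+p!+1} ∉ L.
This contradicts the pumping lemma, so L is not regular.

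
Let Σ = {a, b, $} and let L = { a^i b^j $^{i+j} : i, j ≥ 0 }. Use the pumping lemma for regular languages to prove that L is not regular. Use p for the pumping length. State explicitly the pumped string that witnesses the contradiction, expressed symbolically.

a^{p+k} b^p $^{2p}

Assume L is regular. Let p be the pumping length given by the pumping lemma.
Take w = a^p b^p $^{2p} ∈ L (with i=j=p, i+j=2p), |w| = 4p ≥ p.
The pumping lemma gives a decomposition w = xyz where |xy| ≤ p and |y| ≥ 1.
The first p characters of w are a's, so xy (and hence y) consists only of a's. Write y = a^k, 1 ≤ k ≤ p.
Consider xy^2z = a^{p+k} b^p $^{2p}. Now the a- and b-counts sum to 2p+k, but the $-count is 2p ≠ 2p+k. So xy^2z ∉ L.
This contradicts the pumping lemma, so L is not regular.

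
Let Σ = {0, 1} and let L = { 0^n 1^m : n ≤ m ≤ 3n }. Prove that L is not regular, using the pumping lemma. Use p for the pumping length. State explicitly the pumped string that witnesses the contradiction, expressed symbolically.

0^{p+k} 1^p

Suppose for contradiction that L is regular, and let p be the pumping length.
Take w = 0^p 1^p ∈ L (since p ≤ p ≤ 3p), with |w| = 2p ≥ p.
The pumping lemma gives a decomposition w = xyz where |xy| ≤ p and |y| > 0.
Since the first p symbols of w are all 0's and |xy| ≤ p, y lies entirely in the leading 0-block: y = 0^k for some k with 1 ≤ k ≤ p.
Pump with i = 2: xy^2z = 0^{p+k} 1^p. Now n = p+k > p = m, so the condition n ≤ m fails. Thus xy^2z ∉ L.
This contradicts the pumping lemma, so L is not regular.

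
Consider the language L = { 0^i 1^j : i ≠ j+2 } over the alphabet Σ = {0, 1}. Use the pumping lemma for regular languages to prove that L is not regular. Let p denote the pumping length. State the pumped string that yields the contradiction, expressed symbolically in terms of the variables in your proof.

Assume L is regular; let p be its pumping constant.
Choose w = 0^p 1^{p+p!-2}. Since p ≠ (p+p!-2)+2 = p+p!, w ∈ L; and |w| ≥ p.
By the pumping lemma, w = xyz with |xy| ≤ p and |y| > 0.
Since the first p symbols of w are all 0's and |xy| ≤ p, y lies entirely in the leading 0-block: y = 0^k for some k with 1 ≤ k ≤ p.
Since 1 ≤ k ≤ p, k divides p!; set t = 1 + p!/k. Then xy^t z has p + (p!/k)·k = p + p! copies of 0. Now the 0-count is p+p! and (1-count)+2 = (p+p!-2)+2 = p+p!, so i ≠ j+2 fails. So xy^t z = 0^{p+p!} 1^{p+p!-2} ∉ L.
This is a contradiction; hence L is not regular.

0^{p+p!} 1^{p+p!-2}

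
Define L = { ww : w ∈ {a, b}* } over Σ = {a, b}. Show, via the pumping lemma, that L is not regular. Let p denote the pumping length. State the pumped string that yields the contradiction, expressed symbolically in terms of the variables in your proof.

a^{p+k} b^p a^p b^p

Suppose for contradiction that L is regular, and let p be the pumping length.
Take w = a^p b^p a^p b^p = uu where u = a^pb^p; then w ∈ L and |w| = 4p ≥ p.
The pumping lemma gives a decomposition w = xyz where |xy| ≤ p and |y| ≥ 1.
Because |xy| ≤ p and w begins with p copies of a, we have y = a^k with 1 ≤ k ≤ p.
Pump with i = 2: xy^2z = a^{p+k} b^p a^p b^p, of length 4p+k. Suppose this equals vv. The string starts with a and ends with b, so v does too; thus the boundary between the two copies of v is a b→a transition. There is exactly one such transition, at position 2p+k, so |v| = 2p+k and |vv| = 4p+2k ≠ 4p+k since k ≥ 1. So xy^2z ∉ L.
This is a contradiction; hence L is not regular.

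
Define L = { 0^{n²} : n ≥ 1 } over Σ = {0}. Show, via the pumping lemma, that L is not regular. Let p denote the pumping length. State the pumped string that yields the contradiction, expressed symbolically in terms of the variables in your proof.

0^{p²+k}

Suppose for contradiction that L is regular, and let p be the pumping length.
Take w = 0^{p²} ∈ L with |w| = p² ≥ p.
The pumping lemma gives a decomposition w = xyz where |xy| ≤ p and |y| > 0.
Then y = 0^k for some k with 1 ≤ k ≤ p.
Pump with i = 2: xy^2z = 0^{p²+k}. Since 1 ≤ k ≤ p, p² < p²+k ≤ p²+p < (p+1)², so p²+k lies strictly between consecutive squares and is not a perfect square. So xy^2z ∉ L.
This contradicts the pumping lemma, so L is not regular.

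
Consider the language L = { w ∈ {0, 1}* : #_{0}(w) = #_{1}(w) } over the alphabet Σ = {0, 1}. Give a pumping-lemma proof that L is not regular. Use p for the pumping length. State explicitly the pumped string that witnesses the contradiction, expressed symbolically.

0^{p+k} 1^p

Suppose for contradiction that L is regular, and let p be the pumping length.
Choose w = 0^p 1^p ∈ L with |w| = 2p ≥ p.
By the pumping lemma, w = xyz with |xy| ≤ p and |y| ≥ 1.
The first p characters of w are 0's, so xy (and hence y) consists only of 0's. Write y = 0^k, 1 ≤ k ≤ p.
Pump with i = 2: xy^2z = 0^{p+k} 1^p has p+k occurrences of 0 but only p of 1. Since k ≥ 1 the counts differ, so xy^2z ∉ L.
This is a contradiction; hence L is not regular.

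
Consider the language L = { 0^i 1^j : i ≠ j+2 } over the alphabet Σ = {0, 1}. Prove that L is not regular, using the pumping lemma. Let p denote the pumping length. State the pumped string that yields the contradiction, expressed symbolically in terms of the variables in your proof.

Toward a contradiction, assume L is regular with pumping length p.
Choose w = 0^p 1^{p+p!-2}. Since p ≠ (p+p!-2)+2 = p+p!, w ∈ L; and |w| ≥ p.
The pumping lemma gives a decomposition w = xyz where |xy| ≤ p and y is nonempty.
The first p characters of w are 0's, so xy (and hence y) consists only of 0's. Write y = 0^k, 1 ≤ k ≤ p.
Since 1 ≤ k ≤ p, k divides p!; set t = 1 + p!/k. Then xy^t z has p + (p!/k)·k = p + p! copies of 0. Now the 0-count is p+p! and (1-count)+2 = (p+p!-2)+2 = p+p!, so i ≠ j+2 fails. So xy^t z = 0^{p+p!} 1^{p+p!-2} ∉ L.
This contradicts the pumping lemma, so L is not regular.

0^{p+p!} 1^{p+p!-2}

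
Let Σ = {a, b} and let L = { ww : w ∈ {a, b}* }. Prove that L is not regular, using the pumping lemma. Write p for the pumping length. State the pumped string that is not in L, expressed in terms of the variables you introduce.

Assume L is regular. Let p be the pumping length given by the pumping lemma.
Take w = a^p b^p a^p b^p = uu where u = a^pb^p; then w ∈ L and |w| = 4p ≥ p.
By the pumping lemma, w = xyz with |xy| ≤ p and |y| > 0.
The first p characters of w are a's, so xy (and hence y) consists only of a's. Write y = a^k, 1 ≤ k ≤ p.
Pump with i = 2: xy^2z = a^{p+k} b^p a^p b^p, of length 4p+k. Suppose this equals vv. The string starts with a and ends with b, so v does too; thus the boundary between the two copies of v is a b→a transition. There is exactly one such transition, at position 2p+k, so |v| = 2p+k and |vv| = 4p+2k ≠ 4p+k since k ≥ 1. So xy^2z ∉ L.
This contradicts the pumping lemma, so L is not regular.

a^{p+k} b^p a^p b^p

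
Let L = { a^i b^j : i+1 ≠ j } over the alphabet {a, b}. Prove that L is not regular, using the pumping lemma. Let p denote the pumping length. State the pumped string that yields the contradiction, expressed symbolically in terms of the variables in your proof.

a^{p+p!} b^{p+p!+1}

Suppose for contradiction that L is regular, and let p be the pumping length.
Choose w = a^p b^{p+p!+1}. Since p ≠ (p+p!+1)-1 = p+p!, w ∈ L; and |w| ≥ p.
By the pumping lemma, w = xyz with |xy| ≤ p and y is nonempty.
Since the first p symbols of w are all a's and |xy| ≤ p, y lies entirely in the leading a-block: y = a^k for some k with 1 ≤ k ≤ p.
Since 1 ≤ k ≤ p, k divides p!; set t = 1 + p!/k. Then xy^t z has p + (p!/k)·k = p + p! copies of a. Now the a-count is p+p! and (b-count)-1 = (p+p!+1)-1 = p+p!, so i+1 ≠ j fails. So xy^t z = a^{p+p!} b^{p+p!+1} ∉ L.
This contradicts the pumping lemma, so L is not regular.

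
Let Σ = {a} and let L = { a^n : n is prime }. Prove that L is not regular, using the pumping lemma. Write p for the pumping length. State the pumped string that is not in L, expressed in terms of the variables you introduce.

Assume L is regular; let p be its pumping constant.
Let q be a prime with q ≥ p+2 (infinitely many primes exist), and take w = a^q ∈ L with |w| = q ≥ p.
By the pumping lemma, w = xyz with |xy| ≤ p and |y| > 0.
Then y = a^k for some k with 1 ≤ k ≤ p.
Since 1 ≤ k ≤ p, |xz| = q-k. Pump with i = q+1: |xy^{q+1}z| = (q-k)+(q+1)k = q+qk = q(1+k), which is composite (both factors ≥ 2). So xy^{q+1}z = a^{q(1+k)} ∉ L.
This contradicts the pumping lemma, so L is not regular.

a^{q(1+k)}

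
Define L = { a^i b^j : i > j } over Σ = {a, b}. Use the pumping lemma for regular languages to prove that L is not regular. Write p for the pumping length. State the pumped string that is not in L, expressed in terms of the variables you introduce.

Toward a contradiction, assume L is regular with pumping length p.
Choose w = a^{p+1} b^p ∈ L, with |w| = 2p+1 ≥ p.
Write w = xyz as guaranteed by the lemma, with |xy| ≤ p and |y| ≥ 1.
Because |xy| ≤ p and w begins with p copies of a, we have y = a^k with 1 ≤ k ≤ p.
Consider xy^0z = xz = a^{p+1-k} b^p. Since k ≥ 1, the a-count p+1-k is at most p, so i > j fails; thus xz ∉ L.
This contradicts the pumping lemma, so L is not regular.

a^{p+1-k} b^p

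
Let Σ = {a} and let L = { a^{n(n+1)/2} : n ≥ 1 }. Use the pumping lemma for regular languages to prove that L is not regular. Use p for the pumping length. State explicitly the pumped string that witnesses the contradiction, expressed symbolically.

Suppose for contradiction that L is regular, and let p be the pumping length.
Take w = a^{p(p+1)/2} ∈ L with |w| = p(p+1)/2 ≥ p.
By the pumping lemma, w = xyz with |xy| ≤ p and y is nonempty.
Then y = a^k for some k with 1 ≤ k ≤ p.
Pump with i = 2: xy^2z = a^{p(p+1)/2+k}. Since 1 ≤ k ≤ p, p(p+1)/2 < p(p+1)/2+k ≤ p(p+1)/2+p < (p+1)(p+2)/2, so p(p+1)/2+k is strictly between consecutive triangular numbers. So xy^2z ∉ L.
This contradicts the pumping lemma, so L is not regular.

a^{p(p+1)/2+k}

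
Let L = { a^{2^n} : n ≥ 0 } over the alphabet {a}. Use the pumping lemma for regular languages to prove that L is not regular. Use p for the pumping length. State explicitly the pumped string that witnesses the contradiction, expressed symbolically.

a^{2^p+k}

Suppose for contradiction that L is regular, and let p be the pumping length.
Take w = a^{2^p} ∈ L with |w| = 2^p ≥ p.
By the pumping lemma, w = xyz with |xy| ≤ p and |y| > 0.
Then y = a^k for some k with 1 ≤ k ≤ p.
Pump with i = 2: xy^2z = a^{2^p+k}. Since 1 ≤ k ≤ p < 2^p, we have 2^p < 2^p+k < 2^{p+1}, so 2^p+k is not a power of 2. So xy^2z ∉ L.
This is a contradiction; hence L is not regular.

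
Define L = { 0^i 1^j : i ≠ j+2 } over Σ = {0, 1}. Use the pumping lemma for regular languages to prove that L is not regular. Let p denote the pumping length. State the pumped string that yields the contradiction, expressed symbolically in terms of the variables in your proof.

Assume L is regular; let p be its pumping constant.
Choose w = 0^p 1^{p+p!-2}. Since p ≠ (p+p!-2)+2 = p+p!, w ∈ L; and |w| ≥ p.
The pumping lemma gives a decomposition w = xyz where |xy| ≤ p and |y| ≥ 1.
The first p characters of w are 0's, so xy (and hence y) consists only of 0's. Write y = 0^k, 1 ≤ k ≤ p.
Since 1 ≤ k ≤ p, k divides p!; set t = 1 + p!/k. Then xy^t z has p + (p!/k)·k = p + p! copies of 0. Now the 0-count is p+p! and (1-count)+2 = (p+p!-2)+2 = p+p!, so i ≠ j+2 fails. So xy^t z = 0^{p+p!} 1^{p+p!-2} ∉ L.
This contradicts the pumping lemma, so L is not regular.

0^{p+p!} 1^{p+p!-2}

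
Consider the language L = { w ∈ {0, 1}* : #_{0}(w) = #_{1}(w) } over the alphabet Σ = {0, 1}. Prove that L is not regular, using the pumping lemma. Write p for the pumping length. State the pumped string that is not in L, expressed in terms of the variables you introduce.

0^{p+k} 1^p

Assume L is regular; let p be its pumping constant.
Choose w = 0^p 1^p ∈ L with |w| = 2p ≥ p.
The pumping lemma gives a decomposition w = xyz where |xy| ≤ p and |y| > 0.
Since the first p symbols of w are all 0's and |xy| ≤ p, y lies entirely in the leading 0-block: y = 0^k for some k with 1 ≤ k ≤ p.
Pump with i = 2: xy^2z = 0^{p+k} 1^p has p+k occurrences of 0 but only p of 1. Since k ≥ 1 the counts differ, so xy^2z ∉ L.
This is a contradiction; hence L is not regular.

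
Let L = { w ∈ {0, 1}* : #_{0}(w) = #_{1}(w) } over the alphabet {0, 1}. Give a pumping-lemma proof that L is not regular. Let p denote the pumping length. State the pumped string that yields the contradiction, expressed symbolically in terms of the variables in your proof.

Toward a contradiction, assume L is regular with pumping length p.
Choose w = 0^p 1^p ∈ L with |w| = 2p ≥ p.
The pumping lemma gives a decomposition w = xyz where |xy| ≤ p and |y| ≥ 1.
Because |xy| ≤ p and w begins with p copies of 0, we have y = 0^k with 1 ≤ k ≤ p.
Pump with i = 2: xy^2z = 0^{p+k} 1^p has p+k occurrences of 0 but only p of 1. Since k ≥ 1 the counts differ, so xy^2z ∉ L.
This contradicts the pumping lemma, so L is not regular.

0^{p+k} 1^p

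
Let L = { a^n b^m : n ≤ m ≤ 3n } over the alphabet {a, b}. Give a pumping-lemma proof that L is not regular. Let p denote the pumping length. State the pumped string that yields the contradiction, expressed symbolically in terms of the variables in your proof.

a^{p+k} b^p

Assume L is regular. Let p be the pumping length given by the pumping lemma.
Take w = a^p b^p ∈ L (since p ≤ p ≤ 3p), with |w| = 2p ≥ p.
By the pumping lemma, w = xyz with |xy| ≤ p and |y| > 0.
Since the first p symbols of w are all a's and |xy| ≤ p, y lies entirely in the leading a-block: y = a^k for some k with 1 ≤ k ≤ p.
Pump with i = 2: xy^2z = a^{p+k} b^p. Now n = p+k > p = m, so the condition n ≤ m fails. Thus xy^2z ∉ L.
This is a contradiction; hence L is not regular.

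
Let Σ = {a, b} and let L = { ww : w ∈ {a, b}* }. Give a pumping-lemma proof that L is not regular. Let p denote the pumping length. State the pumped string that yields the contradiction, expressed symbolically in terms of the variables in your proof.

a^{p+k} b^p a^p b^p

Suppose for contradiction that L is regular, and let p be the pumping length.
Take w = a^p b^p a^p b^p = uu where u = a^pb^p; then w ∈ L and |w| = 4p ≥ p.
The pumping lemma gives a decomposition w = xyz where |xy| ≤ p and |y| > 0.
The first p characters of w are a's, so xy (and hence y) consists only of a's. Write y = a^k, 1 ≤ k ≤ p.
Pump with i = 2: xy^2z = a^{p+k} b^p a^p b^p, of length 4p+k. Suppose this equals vv. The string starts with a and ends with b, so v does too; thus the boundary between the two copies of v is a b→a transition. There is exactly one such transition, at position 2p+k, so |v| = 2p+k and |vv| = 4p+2k ≠ 4p+k since k ≥ 1. So xy^2z ∉ L.
Contradiction. Therefore L is not regular.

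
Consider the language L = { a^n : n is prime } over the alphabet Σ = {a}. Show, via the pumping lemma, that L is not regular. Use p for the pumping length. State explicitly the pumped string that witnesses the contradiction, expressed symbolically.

Assume L is regular. Let p be the pumping length given by the pumping lemma.
Let q be a prime with q ≥ p+2 (infinitely many primes exist), and take w = a^q ∈ L with |w| = q ≥ p.
The pumping lemma gives a decomposition w = xyz where |xy| ≤ p and |y| > 0.
Then y = a^k for some k with 1 ≤ k ≤ p.
Since 1 ≤ k ≤ p, |xz| = q-k. Pump with i = q+1: |xy^{q+1}z| = (q-k)+(q+1)k = q+qk = q(1+k), which is composite (both factors ≥ 2). So xy^{q+1}z = a^{q(1+k)} ∉ L.
This contradicts the pumping lemma, so L is not regular.

a^{q(1+k)}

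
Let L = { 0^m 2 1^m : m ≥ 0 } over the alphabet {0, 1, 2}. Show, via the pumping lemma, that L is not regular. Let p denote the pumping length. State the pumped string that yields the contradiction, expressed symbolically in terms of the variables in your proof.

Assume L is regular; let p be its pumping constant.
Take w = 0^p 2 1^p ∈ L with |w| = 2p+1 ≥ p.
By the pumping lemma, w = xyz with |xy| ≤ p and |y| > 0.
Because |xy| ≤ p and w begins with p copies of 0, we have y = 0^k with 1 ≤ k ≤ p.
Pump with i = 2: xy^2z = 0^{p+k} 2 1^p, which would require p+k = p. But k ≥ 1, so xy^2z ∉ L.
This contradicts the pumping lemma, so L is not regular.

0^{p+k} 2 1^p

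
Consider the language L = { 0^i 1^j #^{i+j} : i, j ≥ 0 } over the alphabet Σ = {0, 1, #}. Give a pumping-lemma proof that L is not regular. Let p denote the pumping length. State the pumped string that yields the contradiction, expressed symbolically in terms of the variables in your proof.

0^{p+k} 1^p #^{2p}

Assume L is regular. Let p be the pumping length given by the pumping lemma.
Take w = 0^p 1^p #^{2p} ∈ L (with i=j=p, i+j=2p), |w| = 4p ≥ p.
The pumping lemma gives a decomposition w = xyz where |xy| ≤ p and |y| ≥ 1.
Because |xy| ≤ p and w begins with p copies of 0, we have y = 0^k with 1 ≤ k ≤ p.
Consider xy^2z = 0^{p+k} 1^p #^{2p}. Now the 0- and 1-counts sum to 2p+k, but the #-count is 2p ≠ 2p+k. So xy^2z ∉ L.
This contradicts the pumping lemma, so L is not regular.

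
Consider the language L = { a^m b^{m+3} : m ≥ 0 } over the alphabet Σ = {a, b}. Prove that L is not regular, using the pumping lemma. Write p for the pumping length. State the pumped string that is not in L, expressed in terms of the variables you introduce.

a^{p+k} b^{p+3}

Assume L is regular. Let p be the pumping length given by the pumping lemma.
Let w = a^p b^{p+3} ∈ L; note |w| = 2p+3 ≥ p.
Write w = xyz as guaranteed by the lemma, with |xy| ≤ p and y is nonempty.
The first p characters of w are a's, so xy (and hence y) consists only of a's. Write y = a^k, 1 ≤ k ≤ p.
Pump with i = 2: xy^2z = a^{p+k} b^{p+3}. For this to lie in L we would need p+3 = (p+k)+3, which forces k = 0. But k ≥ 1, so xy^2z ∉ L.
This contradicts the pumping lemma, so L is not regular.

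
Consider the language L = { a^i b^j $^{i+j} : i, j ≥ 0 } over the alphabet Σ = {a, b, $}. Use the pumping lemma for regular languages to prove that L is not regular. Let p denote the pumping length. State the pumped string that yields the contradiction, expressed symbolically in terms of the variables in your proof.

a^{p+k} b^p $^{2p}

Toward a contradiction, assume L is regular with pumping length p.
Take w = a^p b^p $^{2p} ∈ L (with i=j=p, i+j=2p), |w| = 4p ≥ p.
Write w = xyz as guaranteed by the lemma, with |xy| ≤ p and |y| ≥ 1.
The first p characters of w are a's, so xy (and hence y) consists only of a's. Write y = a^k, 1 ≤ k ≤ p.
Consider xy^2z = a^{p+k} b^p $^{2p}. Now the a- and b-counts sum to 2p+k, but the $-count is 2p ≠ 2p+k. So xy^2z ∉ L.
This contradicts the pumping lemma, so L is not regular.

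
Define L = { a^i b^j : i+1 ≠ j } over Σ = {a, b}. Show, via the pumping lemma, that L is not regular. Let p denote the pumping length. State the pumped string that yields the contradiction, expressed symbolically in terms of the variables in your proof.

a^{p+p!} b^{p+p!+1}

Assume L is regular; let p be its pumping constant.
Choose w = a^p b^{p+p!+1}. Since p ≠ (p+p!+1)-1 = p+p!, w ∈ L; and |w| ≥ p.
By the pumping lemma, w = xyz with |xy| ≤ p and y is nonempty.
Since the first p symbols of w are all a's and |xy| ≤ p, y lies entirely in the leading a-block: y = a^k for some k with 1 ≤ k ≤ p.
Since 1 ≤ k ≤ p, k divides p!; set t = 1 + p!/k. Then xy^t z has p + (p!/k)·k = p + p! copies of a. Now the a-count is p+p! and (b-count)-1 = (p+p!+1)-1 = p+p!, so i+1 ≠ j fails. So xy^t z = a^{p+p!} b^{p+p!+1} ∉ L.
This contradicts the pumping lemma, so L is not regular.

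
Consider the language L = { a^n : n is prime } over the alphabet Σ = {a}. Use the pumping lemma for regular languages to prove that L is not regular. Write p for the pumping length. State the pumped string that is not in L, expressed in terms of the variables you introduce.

a^{q(1+k)}

Toward a contradiction, assume L is regular with pumping length p.
Let q be a prime with q ≥ p+2 (infinitely many primes exist), and take w = a^q ∈ L with |w| = q ≥ p.
Write w = xyz as guaranteed by the lemma, with |xy| ≤ p and y is nonempty.
Then y = a^k for some k with 1 ≤ k ≤ p.
Since 1 ≤ k ≤ p, |xz| = q-k. Pump with i = q+1: |xy^{q+1}z| = (q-k)+(q+1)k = q+qk = q(1+k), which is composite (both factors ≥ 2). So xy^{q+1}z = a^{q(1+k)} ∉ L.
This is a contradiction; hence L is not regular.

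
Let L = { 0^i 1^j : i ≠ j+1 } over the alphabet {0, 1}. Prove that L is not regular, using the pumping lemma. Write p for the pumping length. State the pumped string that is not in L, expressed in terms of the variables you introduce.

0^{p+p!} 1^{p+p!-1}

Toward a contradiction, assume L is regular with pumping length p.
Choose w = 0^p 1^{p+p!-1}. Since p ≠ (p+p!-1)+1 = p+p!, w ∈ L; and |w| ≥ p.
By the pumping lemma, w = xyz with |xy| ≤ p and |y| > 0.
The first p characters of w are 0's, so xy (and hence y) consists only of 0's. Write y = 0^k, 1 ≤ k ≤ p.
Since 1 ≤ k ≤ p, k divides p!; set t = 1 + p!/k. Then xy^t z has p + (p!/k)·k = p + p! copies of 0. Now the 0-count is p+p! and (1-count)+1 = (p+p!-1)+1 = p+p!, so i ≠ j+1 fails. So xy^t z = 0^{p+p!} 1^{p+p!-1} ∉ L.
This contradicts the pumping lemma, so L is not regular.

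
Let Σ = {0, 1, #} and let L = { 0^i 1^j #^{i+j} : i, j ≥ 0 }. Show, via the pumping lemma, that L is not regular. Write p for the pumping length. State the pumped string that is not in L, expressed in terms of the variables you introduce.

Toward a contradiction, assume L is regular with pumping length p.
Take w = 0^p 1^p #^{2p} ∈ L (with i=j=p, i+j=2p), |w| = 4p ≥ p.
The pumping lemma gives a decomposition w = xyz where |xy| ≤ p and |y| ≥ 1.
The first p characters of w are 0's, so xy (and hence y) consists only of 0's. Write y = 0^k, 1 ≤ k ≤ p.
Consider xy^2z = 0^{p+k} 1^p #^{2p}. Now the 0- and 1-counts sum to 2p+k, but the #-count is 2p ≠ 2p+k. So xy^2z ∉ L.
This is a contradiction; hence L is not regular.

0^{p+k} 1^p #^{2p}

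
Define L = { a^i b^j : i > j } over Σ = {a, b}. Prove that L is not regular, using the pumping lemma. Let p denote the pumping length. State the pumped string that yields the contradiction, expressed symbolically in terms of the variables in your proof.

a^{p+1-k} b^p

Assume L is regular; let p be its pumping constant.
Choose w = a^{p+1} b^p ∈ L, with |w| = 2p+1 ≥ p.
Write w = xyz as guaranteed by the lemma, with |xy| ≤ p and |y| ≥ 1.
Because |xy| ≤ p and w begins with p copies of a, we have y = a^k with 1 ≤ k ≤ p.
Consider xy^0z = xz = a^{p+1-k} b^p. Since k ≥ 1, the a-count p+1-k is at most p, so i > j fails; thus xz ∉ L.
Contradiction. Therefore L is not regular.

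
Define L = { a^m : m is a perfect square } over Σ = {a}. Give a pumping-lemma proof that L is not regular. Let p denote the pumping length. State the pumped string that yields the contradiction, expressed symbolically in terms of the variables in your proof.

a^{p²+k}

Toward a contradiction, assume L is regular with pumping length p.
Take w = a^{p²} ∈ L with |w| = p² ≥ p.
Write w = xyz as guaranteed by the lemma, with |xy| ≤ p and y is nonempty.
Then y = a^k for some k with 1 ≤ k ≤ p.
Pump with i = 2: xy^2z = a^{p²+k}. Since 1 ≤ k ≤ p, p² < p²+k ≤ p²+p < (p+1)², so p²+k lies strictly between consecutive squares and is not a perfect square. So xy^2z ∉ L.
This contradicts the pumping lemma, so L is not regular.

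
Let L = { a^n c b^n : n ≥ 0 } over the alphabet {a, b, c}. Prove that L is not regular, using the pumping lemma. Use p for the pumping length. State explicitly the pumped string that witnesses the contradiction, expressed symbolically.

a^{p+k} c b^p

Assume L is regular. Let p be the pumping length given by the pumping lemma.
Take w = a^p c b^p ∈ L with |w| = 2p+1 ≥ p.
By the pumping lemma, w = xyz with |xy| ≤ p and y is nonempty.
Since the first p symbols of w are all a's and |xy| ≤ p, y lies entirely in the leading a-block: y = a^k for some k with 1 ≤ k ≤ p.
Pump with i = 2: xy^2z = a^{p+k} c b^p, which would require p+k = p. But k ≥ 1, so xy^2z ∉ L.
This is a contradiction; hence L is not regular.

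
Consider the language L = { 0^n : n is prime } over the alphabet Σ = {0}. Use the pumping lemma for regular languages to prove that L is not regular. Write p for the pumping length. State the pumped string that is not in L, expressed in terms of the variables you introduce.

0^{q(1+k)}

Assume L is regular; let p be its pumping constant.
Let q be a prime with q ≥ p+2 (infinitely many primes exist), and take w = 0^q ∈ L with |w| = q ≥ p.
Write w = xyz as guaranteed by the lemma, with |xy| ≤ p and y is nonempty.
Then y = 0^k for some k with 1 ≤ k ≤ p.
Since 1 ≤ k ≤ p, |xz| = q-k. Pump with i = q+1: |xy^{q+1}z| = (q-k)+(q+1)k = q+qk = q(1+k), which is composite (both factors ≥ 2). So xy^{q+1}z = 0^{q(1+k)} ∉ L.
This is a contradiction; hence L is not regular.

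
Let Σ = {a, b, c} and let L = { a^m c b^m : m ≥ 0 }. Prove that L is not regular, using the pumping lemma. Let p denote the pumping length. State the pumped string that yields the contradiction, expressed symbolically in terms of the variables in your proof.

Assume L is regular. Let p be the pumping length given by the pumping lemma.
Take w = a^p c b^p ∈ L with |w| = 2p+1 ≥ p.
By the pumping lemma, w = xyz with |xy| ≤ p and y is nonempty.
Because |xy| ≤ p and w begins with p copies of a, we have y = a^k with 1 ≤ k ≤ p.
Pump with i = 2: xy^2z = a^{p+k} c b^p, which would require p+k = p. But k ≥ 1, so xy^2z ∉ L.
Contradiction. Therefore L is not regular.

a^{p+k} c b^p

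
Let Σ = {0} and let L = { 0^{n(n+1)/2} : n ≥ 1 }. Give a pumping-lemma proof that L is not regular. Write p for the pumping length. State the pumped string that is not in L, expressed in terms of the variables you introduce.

Assume L is regular. Let p be the pumping length given by the pumping lemma.
Take w = 0^{p(p+1)/2} ∈ L with |w| = p(p+1)/2 ≥ p.
By the pumping lemma, w = xyz with |xy| ≤ p and |y| > 0.
Then y = 0^k for some k with 1 ≤ k ≤ p.
Pump with i = 2: xy^2z = 0^{p(p+1)/2+k}. Since 1 ≤ k ≤ p, p(p+1)/2 < p(p+1)/2+k ≤ p(p+1)/2+p < (p+1)(p+2)/2, so p(p+1)/2+k is strictly between consecutive triangular numbers. So xy^2z ∉ L.
This is a contradiction; hence L is not regular.

0^{p(p+1)/2+k}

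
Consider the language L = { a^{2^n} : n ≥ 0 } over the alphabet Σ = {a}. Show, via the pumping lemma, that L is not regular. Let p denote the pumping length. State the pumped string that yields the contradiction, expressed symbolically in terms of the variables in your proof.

a^{2^p+k}

Suppose for contradiction that L is regular, and let p be the pumping length.
Take w = a^{2^p} ∈ L with |w| = 2^p ≥ p.
By the pumping lemma, w = xyz with |xy| ≤ p and |y| > 0.
Then y = a^k for some k with 1 ≤ k ≤ p.
Pump with i = 2: xy^2z = a^{2^p+k}. Since 1 ≤ k ≤ p < 2^p, we have 2^p < 2^p+k < 2^{p+1}, so 2^p+k is not a power of 2. So xy^2z ∉ L.
Contradiction. Therefore L is not regular.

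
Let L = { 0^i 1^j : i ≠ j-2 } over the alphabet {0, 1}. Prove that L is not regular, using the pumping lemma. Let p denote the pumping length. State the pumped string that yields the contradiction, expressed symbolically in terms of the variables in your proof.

Toward a contradiction, assume L is regular with pumping length p.
Choose w = 0^p 1^{p+p!+2}. Since p ≠ (p+p!+2)-2 = p+p!, w ∈ L; and |w| ≥ p.
By the pumping lemma, w = xyz with |xy| ≤ p and |y| ≥ 1.
Since the first p symbols of w are all 0's and |xy| ≤ p, y lies entirely in the leading 0-block: y = 0^k for some k with 1 ≤ k ≤ p.
Since 1 ≤ k ≤ p, k divides p!; set t = 1 + p!/k. Then xy^t z has p + (p!/k)·k = p + p! copies of 0. Now the 0-count is p+p! and (1-count)-2 = (p+p!+2)-2 = p+p!, so i ≠ j-2 fails. So xy^t z = 0^{p+p!} 1^{p+p!+2} ∉ L.
This contradicts the pumping lemma, so L is not regular.

0^{p+p!} 1^{p+p!+2}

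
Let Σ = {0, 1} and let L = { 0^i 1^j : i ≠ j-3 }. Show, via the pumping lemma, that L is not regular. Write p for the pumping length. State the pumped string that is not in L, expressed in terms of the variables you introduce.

0^{p+p!} 1^{p+p!+3}

Toward a contradiction, assume L is regular with pumping length p.
Choose w = 0^p 1^{p+p!+3}. Since p ≠ (p+p!+3)-3 = p+p!, w ∈ L; and |w| ≥ p.
Write w = xyz as guaranteed by the lemma, with |xy| ≤ p and y is nonempty.
Because |xy| ≤ p and w begins with p copies of 0, we have y = 0^k with 1 ≤ k ≤ p.
Since 1 ≤ k ≤ p, k divides p!; set t = 1 + p!/k. Then xy^t z has p + (p!/k)·k = p + p! copies of 0. Now the 0-count is p+p! and (1-count)-3 = (p+p!+3)-3 = p+p!, so i ≠ j-3 fails. So xy^t z = 0^{p+p!} 1^{p+p!+3} ∉ L.
This contradicts the pumping lemma, so L is not regular.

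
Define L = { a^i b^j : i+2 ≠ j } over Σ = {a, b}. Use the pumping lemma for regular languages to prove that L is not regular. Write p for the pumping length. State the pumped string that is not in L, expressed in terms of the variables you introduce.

Toward a contradiction, assume L is regular with pumping length p.
Choose w = a^p b^{p+p!+2}. Since p ≠ (p+p!+2)-2 = p+p!, w ∈ L; and |w| ≥ p.
By the pumping lemma, w = xyz with |xy| ≤ p and |y| > 0.
Since the first p symbols of w are all a's and |xy| ≤ p, y lies entirely in the leading a-block: y = a^k for some k with 1 ≤ k ≤ p.
Since 1 ≤ k ≤ p, k divides p!; set t = 1 + p!/k. Then xy^t z has p + (p!/k)·k = p + p! copies of a. Now the a-count is p+p! and (b-count)-2 = (p+p!+2)-2 = p+p!, so i+2 ≠ j fails. So xy^t z = a^{p+p!} b^{p+p!+2} ∉ L.
This contradicts the pumping lemma, so L is not regular.

a^{p+p!} b^{p+p!+2}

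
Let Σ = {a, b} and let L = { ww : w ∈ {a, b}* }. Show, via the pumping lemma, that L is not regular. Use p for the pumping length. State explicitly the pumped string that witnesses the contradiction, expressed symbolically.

Suppose for contradiction that L is regular, and let p be the pumping length.
Take w = a^p b^p a^p b^p = uu where u = a^pb^p; then w ∈ L and |w| = 4p ≥ p.
Write w = xyz as guaranteed by the lemma, with |xy| ≤ p and |y| ≥ 1.
The first p characters of w are a's, so xy (and hence y) consists only of a's. Write y = a^k, 1 ≤ k ≤ p.
Pump with i = 2: xy^2z = a^{p+k} b^p a^p b^p, of length 4p+k. Suppose this equals vv. The string starts with a and ends with b, so v does too; thus the boundary between the two copies of v is a b→a transition. There is exactly one such transition, at position 2p+k, so |v| = 2p+k and |vv| = 4p+2k ≠ 4p+k since k ≥ 1. So xy^2z ∉ L.
This contradicts the pumping lemma, so L is not regular.

a^{p+k} b^p a^p b^p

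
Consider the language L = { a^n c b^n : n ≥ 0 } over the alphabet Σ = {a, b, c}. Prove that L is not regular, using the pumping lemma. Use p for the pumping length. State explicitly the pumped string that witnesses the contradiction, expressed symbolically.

a^{p+k} c b^p

Assume L is regular; let p be its pumping constant.
Take w = a^p c b^p ∈ L with |w| = 2p+1 ≥ p.
By the pumping lemma, w = xyz with |xy| ≤ p and |y| ≥ 1.
Since the first p symbols of w are all a's and |xy| ≤ p, y lies entirely in the leading a-block: y = a^k for some k with 1 ≤ k ≤ p.
Pump with i = 2: xy^2z = a^{p+k} c b^p, which would require p+k = p. But k ≥ 1, so xy^2z ∉ L.
This is a contradiction; hence L is not regular.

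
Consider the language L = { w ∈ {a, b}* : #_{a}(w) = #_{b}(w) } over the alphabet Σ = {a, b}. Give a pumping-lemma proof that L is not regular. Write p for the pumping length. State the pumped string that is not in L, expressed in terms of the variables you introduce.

Suppose for contradiction that L is regular, and let p be the pumping length.
Choose w = a^p b^p ∈ L with |w| = 2p ≥ p.
By the pumping lemma, w = xyz with |xy| ≤ p and y is nonempty.
The first p characters of w are a's, so xy (and hence y) consists only of a's. Write y = a^k, 1 ≤ k ≤ p.
Pump with i = 2: xy^2z = a^{p+k} b^p has p+k occurrences of a but only p of b. Since k ≥ 1 the counts differ, so xy^2z ∉ L.
This is a contradiction; hence L is not regular.

a^{p+k} b^p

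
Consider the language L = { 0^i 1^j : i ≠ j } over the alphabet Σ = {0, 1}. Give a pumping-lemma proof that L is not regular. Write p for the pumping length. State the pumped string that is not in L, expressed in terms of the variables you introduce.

0^{p+p!} 1^{p+p!}

Assume L is regular; let p be its pumping constant.
Choose w = 0^p 1^{p+p!}. Since p ≠ p+p!, w ∈ L; and |w| ≥ p.
Write w = xyz as guaranteed by the lemma, with |xy| ≤ p and y is nonempty.
The first p characters of w are 0's, so xy (and hence y) consists only of 0's. Write y = 0^k, 1 ≤ k ≤ p.
Since 1 ≤ k ≤ p, k divides p!; set t = 1 + p!/k. Then xy^t z has p + (p!/k)·k = p + p! copies of 0. Now the 0-count equals the 1-count, so i ≠ j fails. So xy^t z = 0^{p+p!} 1^{p+p!} ∉ L.
Contradiction. Therefore L is not regular.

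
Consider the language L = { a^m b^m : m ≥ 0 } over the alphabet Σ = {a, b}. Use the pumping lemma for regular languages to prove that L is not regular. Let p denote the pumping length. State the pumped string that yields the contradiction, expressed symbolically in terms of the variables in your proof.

Assume L is regular; let p be its pumping constant.
Let w = a^p b^p ∈ L; note |w| = 2p ≥ p.
Write w = xyz as guaranteed by the lemma, with |xy| ≤ p and y is nonempty.
Since the first p symbols of w are all a's and |xy| ≤ p, y lies entirely in the leading a-block: y = a^k for some k with 1 ≤ k ≤ p.
Pump with i = 2: xy^2z = a^{p+k} b^p. For this to lie in L we would need p = p+k, which forces k = 0. But k ≥ 1, so xy^2z ∉ L.
This is a contradiction; hence L is not regular.

a^{p+k} b^p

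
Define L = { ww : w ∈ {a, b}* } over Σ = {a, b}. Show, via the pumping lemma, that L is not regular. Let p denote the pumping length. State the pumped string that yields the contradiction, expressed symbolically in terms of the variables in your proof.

a^{p+k} b^p a^p b^p

Toward a contradiction, assume L is regular with pumping length p.
Take w = a^p b^p a^p b^p = uu where u = a^pb^p; then w ∈ L and |w| = 4p ≥ p.
Write w = xyz as guaranteed by the lemma, with |xy| ≤ p and y is nonempty.
Since the first p symbols of w are all a's and |xy| ≤ p, y lies entirely in the leading a-block: y = a^k for some k with 1 ≤ k ≤ p.
Pump with i = 2: xy^2z = a^{p+k} b^p a^p b^p, of length 4p+k. Suppose this equals vv. The string starts with a and ends with b, so v does too; thus the boundary between the two copies of v is a b→a transition. There is exactly one such transition, at position 2p+k, so |v| = 2p+k and |vv| = 4p+2k ≠ 4p+k since k ≥ 1. So xy^2z ∉ L.
This contradicts the pumping lemma, so L is not regular.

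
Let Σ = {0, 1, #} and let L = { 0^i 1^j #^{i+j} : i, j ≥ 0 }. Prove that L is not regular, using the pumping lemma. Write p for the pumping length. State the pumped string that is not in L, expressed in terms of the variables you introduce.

0^{p+k} 1^p #^{2p}

Suppose for contradiction that L is regular, and let p be the pumping length.
Take w = 0^p 1^p #^{2p} ∈ L (with i=j=p, i+j=2p), |w| = 4p ≥ p.
Write w = xyz as guaranteed by the lemma, with |xy| ≤ p and |y| > 0.
Because |xy| ≤ p and w begins with p copies of 0, we have y = 0^k with 1 ≤ k ≤ p.
Consider xy^2z = 0^{p+k} 1^p #^{2p}. Now the 0- and 1-counts sum to 2p+k, but the #-count is 2p ≠ 2p+k. So xy^2z ∉ L.
This is a contradiction; hence L is not regular.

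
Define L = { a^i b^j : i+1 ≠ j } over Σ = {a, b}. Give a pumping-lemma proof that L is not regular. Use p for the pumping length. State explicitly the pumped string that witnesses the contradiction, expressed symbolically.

a^{p+p!} b^{p+p!+1}

Toward a contradiction, assume L is regular with pumping length p.
Choose w = a^p b^{p+p!+1}. Since p ≠ (p+p!+1)-1 = p+p!, w ∈ L; and |w| ≥ p.
The pumping lemma gives a decomposition w = xyz where |xy| ≤ p and |y| > 0.
Because |xy| ≤ p and w begins with p copies of a, we have y = a^k with 1 ≤ k ≤ p.
Since 1 ≤ k ≤ p, k divides p!; set t = 1 + p!/k. Then xy^t z has p + (p!/k)·k = p + p! copies of a. Now the a-count is p+p! and (b-count)-1 = (p+p!+1)-1 = p+p!, so i+1 ≠ j fails. So xy^t z = a^{p+p!} b^{p+p!+1} ∉ L.
This contradicts the pumping lemma, so L is not regular.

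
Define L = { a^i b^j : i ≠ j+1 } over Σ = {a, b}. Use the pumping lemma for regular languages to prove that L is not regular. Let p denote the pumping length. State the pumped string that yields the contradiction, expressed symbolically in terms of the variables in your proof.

Toward a contradiction, assume L is regular with pumping length p.
Choose w = a^p b^{p+p!-1}. Since p ≠ (p+p!-1)+1 = p+p!, w ∈ L; and |w| ≥ p.
Write w = xyz as guaranteed by the lemma, with |xy| ≤ p and |y| ≥ 1.
Because |xy| ≤ p and w begins with p copies of a, we have y = a^k with 1 ≤ k ≤ p.
Since 1 ≤ k ≤ p, k divides p!; set t = 1 + p!/k. Then xy^t z has p + (p!/k)·k = p + p! copies of a. Now the a-count is p+p! and (b-count)+1 = (p+p!-1)+1 = p+p!, so i ≠ j+1 fails. So xy^t z = a^{p+p!} b^{p+p!-1} ∉ L.
This contradicts the pumping lemma, so L is not regular.

a^{p+p!} b^{p+p!-1}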